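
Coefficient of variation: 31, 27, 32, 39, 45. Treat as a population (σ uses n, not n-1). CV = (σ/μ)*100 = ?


Mean = 34.8000
SD = 6.4000
CV = (6.4000/34.8000)*100 = 18.3908%

CV = 18.3908%


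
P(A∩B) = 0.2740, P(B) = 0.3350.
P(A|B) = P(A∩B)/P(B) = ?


P(A|B) = 0.2740/0.3350 = 0.8179

P(A|B) = 0.8179


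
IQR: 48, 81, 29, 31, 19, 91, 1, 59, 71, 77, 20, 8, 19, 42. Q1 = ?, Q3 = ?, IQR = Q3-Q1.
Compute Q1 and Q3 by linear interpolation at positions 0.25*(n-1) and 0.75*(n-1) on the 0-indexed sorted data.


Sorted: 1, 8, 19, 19, 20, 29, 31, 42, 48, 59, 71, 77, 81, 91
Q1 (25th %ile) = 19.2500
Q3 (75th %ile) = 68.0000
IQR = 68.0000 - 19.2500 = 48.7500

IQR = 48.7500


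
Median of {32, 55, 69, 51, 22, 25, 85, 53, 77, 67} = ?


Sorted: 22, 25, 32, 51, 53, 55, 67, 69, 77, 85
n = 10 (even)
Middle values: 53 and 55
Median = (53+55)/2 = 54.0000

Median = 54.0000


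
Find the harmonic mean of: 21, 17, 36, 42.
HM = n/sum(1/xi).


Sum of reciprocals = 1/21 + 1/17 + 1/36 + 1/42 = 0.158030
HM = 4/0.158030 = 25.3117

HM = 25.3117


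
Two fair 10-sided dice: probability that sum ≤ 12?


Total outcomes = 10×10 = 100
Favorable (sum ≤ 12): 64
P = 64/100 = 0.6400

P = 0.6400


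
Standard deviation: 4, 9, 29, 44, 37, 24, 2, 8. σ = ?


Mean = 19.6250
Variance = 225.7344
SD = sqrt(225.7344) = 15.0245

SD = 15.0245


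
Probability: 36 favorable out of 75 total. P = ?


P = 36/75 = 0.4800

P = 0.4800


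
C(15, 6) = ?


C(15,6) = 15!/(6! × 9!)
= 1307674368000/(720 × 362880)
= 5005

C(15,6) = 5005


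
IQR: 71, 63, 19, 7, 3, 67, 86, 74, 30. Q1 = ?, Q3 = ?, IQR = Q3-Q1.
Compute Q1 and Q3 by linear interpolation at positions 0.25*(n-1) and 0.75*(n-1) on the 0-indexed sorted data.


Sorted: 3, 7, 19, 30, 63, 67, 71, 74, 86
Q1 (25th %ile) = 19.0000
Q3 (75th %ile) = 71.0000
IQR = 71.0000 - 19.0000 = 52.0000

IQR = 52.0000


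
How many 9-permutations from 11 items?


P(11,9) = 11!/2!
= 39916800/2
= 19958400

P(11,9) = 19958400


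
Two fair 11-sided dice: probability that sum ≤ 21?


Total outcomes = 11×11 = 121
Favorable (sum ≤ 21): 120
P = 120/121 = 0.9917

P = 0.9917


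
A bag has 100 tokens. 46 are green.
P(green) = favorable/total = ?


P = 46/100 = 0.4600

P = 0.4600


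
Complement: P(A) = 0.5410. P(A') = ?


P(not A) = 1 - 0.5410 = 0.4590

P(not A) = 0.4590


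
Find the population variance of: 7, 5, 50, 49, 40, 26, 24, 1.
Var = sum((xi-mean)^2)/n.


Mean = 25.2500
Squared deviations: 333.0625, 410.0625, 612.5625, 564.0625, 217.5625, 0.5625, 1.5625, 588.0625
Sum = 2727.5000
Variance = 2727.5000/8 = 340.9375

Variance = 340.9375


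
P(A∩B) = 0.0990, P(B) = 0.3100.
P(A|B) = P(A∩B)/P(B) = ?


P(A|B) = 0.0990/0.3100 = 0.3194

P(A|B) = 0.3194


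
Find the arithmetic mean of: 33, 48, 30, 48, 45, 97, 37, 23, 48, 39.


Sum = 33 + 48 + 30 + 48 + 45 + 97 + 37 + 23 + 48 + 39 = 448
n = 10
Mean = 448/10 = 44.8000

Mean = 44.8000


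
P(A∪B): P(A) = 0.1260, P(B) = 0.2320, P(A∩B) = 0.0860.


P(A∪B) = 0.1260 + 0.2320 - 0.0860
= 0.3580 - 0.0860
= 0.2720

P(A∪B) = 0.2720


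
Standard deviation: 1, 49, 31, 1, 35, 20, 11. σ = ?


Mean = 21.1429
Variance = 282.9796
SD = sqrt(282.9796) = 16.8220

SD = 16.8220


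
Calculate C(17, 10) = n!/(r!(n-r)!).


C(17,10) = 17!/(10! × 7!)
= 355687428096000/(3628800 × 5040)
= 19448

C(17,10) = 19448


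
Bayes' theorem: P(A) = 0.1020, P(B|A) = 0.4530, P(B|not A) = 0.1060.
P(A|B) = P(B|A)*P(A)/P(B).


P(B) = P(B|A)*P(A) + P(B|A')*P(A')
= 0.4530*0.1020 + 0.1060*0.8980
= 0.046206 + 0.095188 = 0.141394
P(A|B) = 0.046206/0.141394 = 0.3268

P(A|B) = 0.3268


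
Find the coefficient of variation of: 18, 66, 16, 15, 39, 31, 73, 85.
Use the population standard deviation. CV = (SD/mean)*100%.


Mean = 42.8750
SD = 26.1985
CV = (26.1985/42.8750)*100 = 61.1043%

CV = 61.1043%


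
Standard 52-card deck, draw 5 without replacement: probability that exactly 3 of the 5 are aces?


Hypergeometric: P(X=3) = C(4,3)·C(48,2) / C(52,5)
= 4 × 1128 / 2598960
= 4512/2598960 = 0.0017

P = 0.0017


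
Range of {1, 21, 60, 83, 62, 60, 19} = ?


Max = 83, Min = 1
Range = 83 - 1 = 82

Range = 82


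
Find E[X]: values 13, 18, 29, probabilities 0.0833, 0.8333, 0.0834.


E[X] = 13*0.0833 + 18*0.8333 + 29*0.0834
= 1.0829 + 14.9994 + 2.4186
= 18.5009

E[X] = 18.5009


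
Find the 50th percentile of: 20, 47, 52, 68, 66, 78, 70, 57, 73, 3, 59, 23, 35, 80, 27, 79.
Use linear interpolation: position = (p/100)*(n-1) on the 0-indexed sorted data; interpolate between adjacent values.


Sorted: 3, 20, 23, 27, 35, 47, 52, 57, 59, 66, 68, 70, 73, 78, 79, 80
n = 16
Index = 50/100 * 15 = 7.5000
Lower = data[7] = 57, Upper = data[8] = 59
P50 = 57 + 0.5000*(2) = 58.0000

P50 = 58.0000


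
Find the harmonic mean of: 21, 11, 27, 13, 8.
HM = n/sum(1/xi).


Sum of reciprocals = 1/21 + 1/11 + 1/27 + 1/13 + 1/8 = 0.377488
HM = 5/0.377488 = 13.2454

HM = 13.2454


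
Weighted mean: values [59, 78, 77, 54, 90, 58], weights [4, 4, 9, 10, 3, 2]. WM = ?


Numerator = 59*4 + 78*4 + 77*9 + 54*10 + 90*3 + 58*2 = 2167
Denominator = 4 + 4 + 9 + 10 + 3 + 2 = 32
WM = 2167/32 = 67.7188

WM = 67.7188


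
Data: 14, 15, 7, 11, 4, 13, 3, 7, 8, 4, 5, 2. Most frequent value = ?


Frequencies: 2:1, 3:1, 4:2, 5:1, 7:2, 8:1, 11:1, 13:1, 14:1, 15:1
Max frequency = 2
Mode = 4, 7

Mode = 4, 7


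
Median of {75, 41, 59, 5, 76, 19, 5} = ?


Sorted: 5, 5, 19, 41, 59, 75, 76
n = 7 (odd)
Middle value = 41

Median = 41


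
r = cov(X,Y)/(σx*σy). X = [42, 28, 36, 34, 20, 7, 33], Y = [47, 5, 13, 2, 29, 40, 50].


Mean X = 28.5714, Mean Y = 26.5714
SD X = 10.847740, SD Y = 18.538432
Cov = -22.040816
r = -22.040816/(10.847740*18.538432) = -0.1096

r = -0.1096


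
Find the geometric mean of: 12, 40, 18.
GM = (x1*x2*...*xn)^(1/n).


Product = 12 × 40 × 18 = 8640
GM = 8640^(1/3) = 20.5197

GM = 20.5197


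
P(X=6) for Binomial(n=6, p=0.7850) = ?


C(6,6) = 1
p^6 = 0.234001
(1-p)^0 = 1.000000
P = 1 * 0.234001 * 1.000000 = 0.2340

P(X=6) = 0.2340


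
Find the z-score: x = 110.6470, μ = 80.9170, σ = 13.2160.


z = (110.6470 - 80.9170)/13.2160
= 29.7300/13.2160
= 2.2495

z = 2.2495


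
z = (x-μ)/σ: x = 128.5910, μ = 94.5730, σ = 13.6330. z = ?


z = (128.5910 - 94.5730)/13.6330
= 34.0180/13.6330
= 2.4953

z = 2.4953


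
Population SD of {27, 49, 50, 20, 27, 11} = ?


Mean = 30.6667
Variance = 206.2222
SD = sqrt(206.2222) = 14.3604

SD = 14.3604


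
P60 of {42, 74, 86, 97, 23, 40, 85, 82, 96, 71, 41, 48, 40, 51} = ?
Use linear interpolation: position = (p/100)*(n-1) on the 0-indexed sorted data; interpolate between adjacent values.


Sorted: 23, 40, 40, 41, 42, 48, 51, 71, 74, 82, 85, 86, 96, 97
n = 14
Index = 60/100 * 13 = 7.8000
Lower = data[7] = 71, Upper = data[8] = 74
P60 = 71 + 0.8000*(3) = 73.4000

P60 = 73.4000


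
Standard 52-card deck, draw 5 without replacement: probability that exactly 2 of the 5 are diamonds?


Hypergeometric: P(X=2) = C(13,2)·C(39,3) / C(52,5)
= 78 × 9139 / 2598960
= 712842/2598960 = 0.2743

P = 0.2743


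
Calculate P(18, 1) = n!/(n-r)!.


P(18,1) = 18!/17!
= 6402373705728000/355687428096000
= 18

P(18,1) = 18


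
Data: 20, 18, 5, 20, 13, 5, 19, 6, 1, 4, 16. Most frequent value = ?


Frequencies: 1:1, 4:1, 5:2, 6:1, 13:1, 16:1, 18:1, 19:1, 20:2
Max frequency = 2
Mode = 5, 20

Mode = 5, 20


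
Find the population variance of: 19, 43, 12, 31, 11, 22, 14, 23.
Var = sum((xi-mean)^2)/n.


Mean = 21.8750
Squared deviations: 8.2656, 446.2656, 97.5156, 83.2656, 118.2656, 0.0156, 62.0156, 1.2656
Sum = 816.8750
Variance = 816.8750/8 = 102.1094

Variance = 102.1094


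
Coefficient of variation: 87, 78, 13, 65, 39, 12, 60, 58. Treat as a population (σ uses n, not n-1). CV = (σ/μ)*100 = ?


Mean = 51.5000
SD = 26.1199
CV = (26.1199/51.5000)*100 = 50.7183%

CV = 50.7183%


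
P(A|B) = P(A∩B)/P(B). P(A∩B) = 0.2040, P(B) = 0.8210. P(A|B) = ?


P(A|B) = 0.2040/0.8210 = 0.2485

P(A|B) = 0.2485


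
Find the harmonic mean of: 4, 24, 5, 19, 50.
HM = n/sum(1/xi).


Sum of reciprocals = 1/4 + 1/24 + 1/5 + 1/19 + 1/50 = 0.564298
HM = 5/0.564298 = 8.8606

HM = 8.8606


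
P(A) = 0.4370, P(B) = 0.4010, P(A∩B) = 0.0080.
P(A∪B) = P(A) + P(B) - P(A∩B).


P(A∪B) = 0.4370 + 0.4010 - 0.0080
= 0.8380 - 0.0080
= 0.8300

P(A∪B) = 0.8300


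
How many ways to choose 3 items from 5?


C(5,3) = 5!/(3! × 2!)
= 120/(6 × 2)
= 10

C(5,3) = 10


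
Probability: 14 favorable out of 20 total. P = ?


P = 14/20 = 0.7000

P = 0.7000


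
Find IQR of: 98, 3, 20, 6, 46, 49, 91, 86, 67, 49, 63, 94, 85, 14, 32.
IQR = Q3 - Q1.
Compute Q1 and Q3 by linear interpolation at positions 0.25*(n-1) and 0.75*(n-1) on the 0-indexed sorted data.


Sorted: 3, 6, 14, 20, 32, 46, 49, 49, 63, 67, 85, 86, 91, 94, 98
Q1 (25th %ile) = 26.0000
Q3 (75th %ile) = 85.5000
IQR = 85.5000 - 26.0000 = 59.5000

IQR = 59.5000


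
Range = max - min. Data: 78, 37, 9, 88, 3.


Max = 88, Min = 3
Range = 88 - 3 = 85

Range = 85


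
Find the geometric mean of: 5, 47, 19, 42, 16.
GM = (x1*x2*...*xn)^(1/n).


Product = 5 × 47 × 19 × 42 × 16 = 3000480
GM = 3000480^(1/5) = 19.7441

GM = 19.7441


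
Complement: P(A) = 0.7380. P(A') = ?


P(not A) = 1 - 0.7380 = 0.2620

P(not A) = 0.2620


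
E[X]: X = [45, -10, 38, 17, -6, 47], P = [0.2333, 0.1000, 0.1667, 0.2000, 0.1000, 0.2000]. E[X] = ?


E[X] = 45*0.2333 - 10*0.1000 + 38*0.1667 + 17*0.2000 - 6*0.1000 + 47*0.2000
= 10.4985 - 1.0000 + 6.3346 + 3.4000 - 0.6000 + 9.4000
= 28.0331

E[X] = 28.0331


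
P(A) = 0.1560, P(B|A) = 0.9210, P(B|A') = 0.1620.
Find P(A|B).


P(B) = P(B|A)*P(A) + P(B|A')*P(A')
= 0.9210*0.1560 + 0.1620*0.8440
= 0.143676 + 0.136728 = 0.280404
P(A|B) = 0.143676/0.280404 = 0.5124

P(A|B) = 0.5124


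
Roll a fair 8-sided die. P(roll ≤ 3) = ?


Favorable outcomes (roll ≤ 3): 3
Total outcomes = 8
P = 3/8 = 0.3750

P = 0.3750


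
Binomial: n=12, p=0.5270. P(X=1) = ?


C(12,1) = 12
p^1 = 0.527000
(1-p)^11 = 0.000265
P = 12 * 0.527000 * 0.000265 = 0.0017

P(X=1) = 0.0017


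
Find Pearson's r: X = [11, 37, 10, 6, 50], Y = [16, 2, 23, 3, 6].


Mean X = 22.8000, Mean Y = 10.0000
SD X = 17.474553, SD Y = 8.173127
Cov = -68.400000
r = -68.400000/(17.474553*8.173127) = -0.4789

r = -0.4789


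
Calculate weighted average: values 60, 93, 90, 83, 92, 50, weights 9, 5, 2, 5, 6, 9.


Numerator = 60*9 + 93*5 + 90*2 + 83*5 + 92*6 + 50*9 = 2602
Denominator = 9 + 5 + 2 + 5 + 6 + 9 = 36
WM = 2602/36 = 72.2778

WM = 72.2778


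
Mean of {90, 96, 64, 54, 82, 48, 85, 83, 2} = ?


Sum = 90 + 96 + 64 + 54 + 82 + 48 + 85 + 83 + 2 = 604
n = 9
Mean = 604/9 = 67.1111

Mean = 67.1111


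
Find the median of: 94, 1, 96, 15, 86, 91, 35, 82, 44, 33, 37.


Sorted: 1, 15, 33, 35, 37, 44, 82, 86, 91, 94, 96
n = 11 (odd)
Middle value = 44

Median = 44


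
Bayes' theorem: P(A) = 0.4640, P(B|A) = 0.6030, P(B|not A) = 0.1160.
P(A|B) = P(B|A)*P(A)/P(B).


P(B) = P(B|A)*P(A) + P(B|A')*P(A')
= 0.6030*0.4640 + 0.1160*0.5360
= 0.279792 + 0.062176 = 0.341968
P(A|B) = 0.279792/0.341968 = 0.8182

P(A|B) = 0.8182


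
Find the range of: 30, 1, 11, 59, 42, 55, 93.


Max = 93, Min = 1
Range = 93 - 1 = 92

Range = 92


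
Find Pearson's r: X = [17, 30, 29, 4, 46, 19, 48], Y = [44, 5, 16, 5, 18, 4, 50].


Mean X = 27.5714, Mean Y = 20.2857
SD X = 14.666357, SD Y = 17.733860
Cov = 110.122449
r = 110.122449/(14.666357*17.733860) = 0.4234

r = 0.4234


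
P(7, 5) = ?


P(7,5) = 7!/2!
= 5040/2
= 2520

P(7,5) = 2520


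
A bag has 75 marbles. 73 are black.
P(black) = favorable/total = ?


P = 73/75 = 0.9733

P = 0.9733


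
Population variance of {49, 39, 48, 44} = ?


Mean = 45.0000
Squared deviations: 16.0000, 36.0000, 9.0000, 1.0000
Sum = 62.0000
Variance = 62.0000/4 = 15.5000

Variance = 15.5000


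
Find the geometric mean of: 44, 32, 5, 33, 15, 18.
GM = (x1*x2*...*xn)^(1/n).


Product = 44 × 32 × 5 × 33 × 15 × 18 = 62726400
GM = 62726400^(1/6) = 19.9331

GM = 19.9331


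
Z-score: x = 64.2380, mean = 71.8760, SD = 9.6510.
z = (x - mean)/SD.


z = (64.2380 - 71.8760)/9.6510
= -7.6380/9.6510
= -0.7914

z = -0.7914


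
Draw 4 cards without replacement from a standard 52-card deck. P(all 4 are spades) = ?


P(all spades) = (13/52) × (12/51) × (11/50) × (10/49)
= 0.0026

P = 0.0026


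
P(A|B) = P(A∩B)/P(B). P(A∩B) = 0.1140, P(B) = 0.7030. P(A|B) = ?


P(A|B) = 0.1140/0.7030 = 0.1622

P(A|B) = 0.1622


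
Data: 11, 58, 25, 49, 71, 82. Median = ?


Sorted: 11, 25, 49, 58, 71, 82
n = 6 (even)
Middle values: 49 and 58
Median = (49+58)/2 = 53.5000

Median = 53.5000


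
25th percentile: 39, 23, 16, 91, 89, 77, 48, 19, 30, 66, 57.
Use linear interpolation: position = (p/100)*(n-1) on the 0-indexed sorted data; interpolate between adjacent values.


Sorted: 16, 19, 23, 30, 39, 48, 57, 66, 77, 89, 91
n = 11
Index = 25/100 * 10 = 2.5000
Lower = data[2] = 23, Upper = data[3] = 30
P25 = 23 + 0.5000*(7) = 26.5000

P25 = 26.5000


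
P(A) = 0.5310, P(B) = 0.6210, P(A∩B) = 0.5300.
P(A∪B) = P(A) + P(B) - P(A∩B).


P(A∪B) = 0.5310 + 0.6210 - 0.5300
= 1.1520 - 0.5300
= 0.6220

P(A∪B) = 0.6220


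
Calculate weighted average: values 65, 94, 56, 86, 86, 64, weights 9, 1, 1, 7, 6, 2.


Numerator = 65*9 + 94*1 + 56*1 + 86*7 + 86*6 + 64*2 = 1981
Denominator = 9 + 1 + 1 + 7 + 6 + 2 = 26
WM = 1981/26 = 76.1923

WM = 76.1923


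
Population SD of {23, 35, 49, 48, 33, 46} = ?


Mean = 39.0000
Variance = 89.6667
SD = sqrt(89.6667) = 9.4692

SD = 9.4692


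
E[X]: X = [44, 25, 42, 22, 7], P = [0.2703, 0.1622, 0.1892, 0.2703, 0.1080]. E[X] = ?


E[X] = 44*0.2703 + 25*0.1622 + 42*0.1892 + 22*0.2703 + 7*0.1080
= 11.8932 + 4.0550 + 7.9464 + 5.9466 + 0.7560
= 30.5972

E[X] = 30.5972


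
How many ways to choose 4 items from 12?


C(12,4) = 12!/(4! × 8!)
= 479001600/(24 × 40320)
= 495

C(12,4) = 495


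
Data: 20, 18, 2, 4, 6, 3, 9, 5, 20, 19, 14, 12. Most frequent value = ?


Frequencies: 2:1, 3:1, 4:1, 5:1, 6:1, 9:1, 12:1, 14:1, 18:1, 19:1, 20:2
Max frequency = 2
Mode = 20

Mode = 20


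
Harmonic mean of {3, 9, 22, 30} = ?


Sum of reciprocals = 1/3 + 1/9 + 1/22 + 1/30 = 0.523232
HM = 4/0.523232 = 7.6448

HM = 7.6448


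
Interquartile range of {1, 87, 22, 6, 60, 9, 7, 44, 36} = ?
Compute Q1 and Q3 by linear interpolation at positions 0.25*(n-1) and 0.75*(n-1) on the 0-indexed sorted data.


Sorted: 1, 6, 7, 9, 22, 36, 44, 60, 87
Q1 (25th %ile) = 7.0000
Q3 (75th %ile) = 44.0000
IQR = 44.0000 - 7.0000 = 37.0000

IQR = 37.0000


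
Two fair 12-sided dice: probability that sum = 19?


Total outcomes = 12×12 = 144
Favorable (sum = 19): 6
P = 6/144 = 0.0417

P = 0.0417


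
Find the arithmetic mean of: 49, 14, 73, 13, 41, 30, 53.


Sum = 49 + 14 + 73 + 13 + 41 + 30 + 53 = 273
n = 7
Mean = 273/7 = 39.0000

Mean = 39.0000


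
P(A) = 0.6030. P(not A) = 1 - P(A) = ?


P(not A) = 1 - 0.6030 = 0.3970

P(not A) = 0.3970


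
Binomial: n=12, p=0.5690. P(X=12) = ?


C(12,12) = 1
p^12 = 0.001152
(1-p)^0 = 1.000000
P = 1 * 0.001152 * 1.000000 = 0.0012

P(X=12) = 0.0012


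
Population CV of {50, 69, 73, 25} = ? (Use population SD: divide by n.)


Mean = 54.2500
SD = 18.9918
CV = (18.9918/54.2500)*100 = 35.0079%

CV = 35.0079%


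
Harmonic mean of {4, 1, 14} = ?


Sum of reciprocals = 1/4 + 1/1 + 1/14 = 1.321429
HM = 3/1.321429 = 2.2703

HM = 2.2703


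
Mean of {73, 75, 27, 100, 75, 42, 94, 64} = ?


Sum = 73 + 75 + 27 + 100 + 75 + 42 + 94 + 64 = 550
n = 8
Mean = 550/8 = 68.7500

Mean = 68.7500


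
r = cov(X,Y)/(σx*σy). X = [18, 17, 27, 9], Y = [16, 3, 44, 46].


Mean X = 17.7500, Mean Y = 27.2500
SD X = 6.378675, SD Y = 18.349046
Cov = 1.562500
r = 1.562500/(6.378675*18.349046) = 0.0133

r = 0.0133


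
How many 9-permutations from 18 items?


P(18,9) = 18!/9!
= 6402373705728000/362880
= 17643225600

P(18,9) = 17643225600


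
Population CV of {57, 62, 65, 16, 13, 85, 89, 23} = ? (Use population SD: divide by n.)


Mean = 51.2500
SD = 28.2964
CV = (28.2964/51.2500)*100 = 55.2125%

CV = 55.2125%


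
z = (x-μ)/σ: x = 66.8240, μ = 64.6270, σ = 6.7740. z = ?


z = (66.8240 - 64.6270)/6.7740
= 2.1970/6.7740
= 0.3243

z = 0.3243


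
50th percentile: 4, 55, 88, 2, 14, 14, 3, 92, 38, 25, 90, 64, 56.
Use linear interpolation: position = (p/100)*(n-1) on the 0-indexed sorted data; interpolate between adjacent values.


Sorted: 2, 3, 4, 14, 14, 25, 38, 55, 56, 64, 88, 90, 92
n = 13
Index = 50/100 * 12 = 6.0000
Lower = data[6] = 38, Upper = data[7] = 55
P50 = 38 + 0*(17) = 38.0000

P50 = 38.0000


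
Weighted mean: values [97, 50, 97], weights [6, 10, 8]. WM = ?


Numerator = 97*6 + 50*10 + 97*8 = 1858
Denominator = 6 + 10 + 8 = 24
WM = 1858/24 = 77.4167

WM = 77.4167


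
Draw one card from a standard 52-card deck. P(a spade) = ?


13 spades in 52 cards
P = 13/52 = 0.2500

P = 0.2500


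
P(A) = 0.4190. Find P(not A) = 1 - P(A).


P(not A) = 1 - 0.4190 = 0.5810

P(not A) = 0.5810


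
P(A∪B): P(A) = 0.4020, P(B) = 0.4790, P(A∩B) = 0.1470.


P(A∪B) = 0.4020 + 0.4790 - 0.1470
= 0.8810 - 0.1470
= 0.7340

P(A∪B) = 0.7340


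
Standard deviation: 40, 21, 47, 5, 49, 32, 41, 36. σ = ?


Mean = 33.8750
Variance = 187.1094
SD = sqrt(187.1094) = 13.6788

SD = 13.6788


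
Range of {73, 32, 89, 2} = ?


Max = 89, Min = 2
Range = 89 - 2 = 87

Range = 87


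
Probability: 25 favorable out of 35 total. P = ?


P = 25/35 = 0.7143

P = 0.7143


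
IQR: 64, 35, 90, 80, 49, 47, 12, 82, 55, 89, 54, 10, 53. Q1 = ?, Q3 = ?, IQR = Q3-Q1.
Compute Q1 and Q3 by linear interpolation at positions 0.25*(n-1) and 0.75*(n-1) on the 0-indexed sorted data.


Sorted: 10, 12, 35, 47, 49, 53, 54, 55, 64, 80, 82, 89, 90
Q1 (25th %ile) = 47.0000
Q3 (75th %ile) = 80.0000
IQR = 80.0000 - 47.0000 = 33.0000

IQR = 33.0000


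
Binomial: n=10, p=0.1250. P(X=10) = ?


C(10,10) = 1
p^10 = 9.313226e-10
(1-p)^0 = 1.000000
P = 1 * 9.313226e-10 * 1.000000 = 9.3132e-10

P(X=10) = 9.3132e-10


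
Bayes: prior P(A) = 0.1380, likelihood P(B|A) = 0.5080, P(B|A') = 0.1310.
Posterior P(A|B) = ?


P(B) = P(B|A)*P(A) + P(B|A')*P(A')
= 0.5080*0.1380 + 0.1310*0.8620
= 0.070104 + 0.112922 = 0.183026
P(A|B) = 0.070104/0.183026 = 0.3830

P(A|B) = 0.3830


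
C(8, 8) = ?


C(8,8) = 8!/(8! × 0!)
= 40320/(40320 × 1)
= 1

C(8,8) = 1


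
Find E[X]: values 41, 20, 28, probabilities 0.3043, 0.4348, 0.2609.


E[X] = 41*0.3043 + 20*0.4348 + 28*0.2609
= 12.4763 + 8.6960 + 7.3052
= 28.4775

E[X] = 28.4775


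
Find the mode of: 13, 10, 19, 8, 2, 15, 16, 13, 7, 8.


Frequencies: 2:1, 7:1, 8:2, 10:1, 13:2, 15:1, 16:1, 19:1
Max frequency = 2
Mode = 8, 13

Mode = 8, 13


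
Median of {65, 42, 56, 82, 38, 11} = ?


Sorted: 11, 38, 42, 56, 65, 82
n = 6 (even)
Middle values: 42 and 56
Median = (42+56)/2 = 49.0000

Median = 49.0000


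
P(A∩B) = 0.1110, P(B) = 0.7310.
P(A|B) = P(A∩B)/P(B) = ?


P(A|B) = 0.1110/0.7310 = 0.1518

P(A|B) = 0.1518


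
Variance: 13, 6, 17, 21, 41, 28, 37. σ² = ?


Mean = 23.2857
Squared deviations: 105.7959, 298.7959, 39.5102, 5.2245, 313.7959, 22.2245, 188.0816
Sum = 973.4286
Variance = 973.4286/7 = 139.0612

Variance = 139.0612


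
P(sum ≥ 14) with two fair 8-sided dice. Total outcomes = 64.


Total outcomes = 8×8 = 64
Favorable (sum ≥ 14): 6
P = 6/64 = 0.0938

P = 0.0938


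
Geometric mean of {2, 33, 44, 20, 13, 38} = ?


Product = 2 × 33 × 44 × 20 × 13 × 38 = 28691520
GM = 28691520^(1/6) = 17.4968

GM = 17.4968


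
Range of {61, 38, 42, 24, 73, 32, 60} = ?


Max = 73, Min = 24
Range = 73 - 24 = 49

Range = 49


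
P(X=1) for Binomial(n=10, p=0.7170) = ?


C(10,1) = 10
p^1 = 0.717000
(1-p)^9 = 1.164335e-05
P = 10 * 0.717000 * 1.164335e-05 = 8.3483e-05

P(X=1) = 8.3483e-05


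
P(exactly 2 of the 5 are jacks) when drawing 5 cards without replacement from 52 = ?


Hypergeometric: P(X=2) = C(4,2)·C(48,3) / C(52,5)
= 6 × 17296 / 2598960
= 103776/2598960 = 0.0399

P = 0.0399


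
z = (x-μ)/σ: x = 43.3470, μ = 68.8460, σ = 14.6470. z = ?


z = (43.3470 - 68.8460)/14.6470
= -25.4990/14.6470
= -1.7409

z = -1.7409


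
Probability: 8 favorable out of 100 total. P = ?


P = 8/100 = 0.0800

P = 0.0800


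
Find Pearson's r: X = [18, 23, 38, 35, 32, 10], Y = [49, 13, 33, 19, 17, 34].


Mean X = 26.0000, Mean Y = 27.5000
SD X = 9.916317, SD Y = 12.433155
Cov = -51.000000
r = -51.000000/(9.916317*12.433155) = -0.4137

r = -0.4137


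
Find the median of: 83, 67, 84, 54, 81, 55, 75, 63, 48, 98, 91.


Sorted: 48, 54, 55, 63, 67, 75, 81, 83, 84, 91, 98
n = 11 (odd)
Middle value = 75

Median = 75


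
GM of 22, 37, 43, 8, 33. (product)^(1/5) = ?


Product = 22 × 37 × 43 × 8 × 33 = 9240528
GM = 9240528^(1/5) = 24.7252

GM = 24.7252


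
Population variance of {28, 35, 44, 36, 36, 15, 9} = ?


Mean = 29.0000
Squared deviations: 1.0000, 36.0000, 225.0000, 49.0000, 49.0000, 196.0000, 400.0000
Sum = 956.0000
Variance = 956.0000/7 = 136.5714

Variance = 136.5714


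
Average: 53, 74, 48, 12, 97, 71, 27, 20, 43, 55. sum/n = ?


Sum = 53 + 74 + 48 + 12 + 97 + 71 + 27 + 20 + 43 + 55 = 500
n = 10
Mean = 500/10 = 50.0000

Mean = 50.0000


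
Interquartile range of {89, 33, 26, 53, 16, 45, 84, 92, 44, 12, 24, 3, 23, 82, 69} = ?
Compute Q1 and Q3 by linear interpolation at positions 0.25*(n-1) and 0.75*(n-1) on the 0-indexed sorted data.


Sorted: 3, 12, 16, 23, 24, 26, 33, 44, 45, 53, 69, 82, 84, 89, 92
Q1 (25th %ile) = 23.5000
Q3 (75th %ile) = 75.5000
IQR = 75.5000 - 23.5000 = 52.0000

IQR = 52.0000


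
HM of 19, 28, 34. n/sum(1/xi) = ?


Sum of reciprocals = 1/19 + 1/28 + 1/34 = 0.117758
HM = 3/0.117758 = 25.4761

HM = 25.4761


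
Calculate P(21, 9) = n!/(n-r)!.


P(21,9) = 21!/12!
= 51090942171709440000/479001600
= 106661318400

P(21,9) = 106661318400


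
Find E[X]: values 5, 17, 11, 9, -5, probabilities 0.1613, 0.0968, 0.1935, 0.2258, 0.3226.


E[X] = 5*0.1613 + 17*0.0968 + 11*0.1935 + 9*0.2258 - 5*0.3226
= 0.8065 + 1.6456 + 2.1285 + 2.0322 - 1.6130
= 4.9998

E[X] = 4.9998


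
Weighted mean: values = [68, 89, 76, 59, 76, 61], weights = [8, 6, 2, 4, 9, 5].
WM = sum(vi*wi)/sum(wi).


Numerator = 68*8 + 89*6 + 76*2 + 59*4 + 76*9 + 61*5 = 2455
Denominator = 8 + 6 + 2 + 4 + 9 + 5 = 34
WM = 2455/34 = 72.2059

WM = 72.2059


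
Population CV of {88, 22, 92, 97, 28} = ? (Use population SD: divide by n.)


Mean = 65.4000
SD = 33.1638
CV = (33.1638/65.4000)*100 = 50.7092%

CV = 50.7092%


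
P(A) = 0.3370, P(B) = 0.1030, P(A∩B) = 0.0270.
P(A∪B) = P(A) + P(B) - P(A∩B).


P(A∪B) = 0.3370 + 0.1030 - 0.0270
= 0.4400 - 0.0270
= 0.4130

P(A∪B) = 0.4130


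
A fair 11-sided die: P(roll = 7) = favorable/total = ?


Favorable outcomes (roll = 7): 1
Total outcomes = 11
P = 1/11 = 0.0909

P = 0.0909


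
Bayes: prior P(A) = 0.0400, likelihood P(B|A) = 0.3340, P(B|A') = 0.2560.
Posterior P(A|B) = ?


P(B) = P(B|A)*P(A) + P(B|A')*P(A')
= 0.3340*0.0400 + 0.2560*0.9600
= 0.013360 + 0.245760 = 0.259120
P(A|B) = 0.013360/0.259120 = 0.0516

P(A|B) = 0.0516


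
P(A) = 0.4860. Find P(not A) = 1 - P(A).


P(not A) = 1 - 0.4860 = 0.5140

P(not A) = 0.5140


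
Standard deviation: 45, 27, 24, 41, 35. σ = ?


Mean = 34.4000
Variance = 63.8400
SD = sqrt(63.8400) = 7.9900

SD = 7.9900


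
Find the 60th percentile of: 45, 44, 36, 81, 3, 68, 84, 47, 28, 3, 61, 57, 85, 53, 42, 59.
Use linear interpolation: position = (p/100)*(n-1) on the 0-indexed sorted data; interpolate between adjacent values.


Sorted: 3, 3, 28, 36, 42, 44, 45, 47, 53, 57, 59, 61, 68, 81, 84, 85
n = 16
Index = 60/100 * 15 = 9.0000
Lower = data[9] = 57, Upper = data[10] = 59
P60 = 57 + 0*(2) = 57.0000

P60 = 57.0000


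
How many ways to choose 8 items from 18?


C(18,8) = 18!/(8! × 10!)
= 6402373705728000/(40320 × 3628800)
= 43758

C(18,8) = 43758


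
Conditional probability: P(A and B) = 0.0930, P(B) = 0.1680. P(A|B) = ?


P(A|B) = 0.0930/0.1680 = 0.5536

P(A|B) = 0.5536


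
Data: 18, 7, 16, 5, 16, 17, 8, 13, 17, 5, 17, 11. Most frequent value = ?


Frequencies: 5:2, 7:1, 8:1, 11:1, 13:1, 16:2, 17:3, 18:1
Max frequency = 3
Mode = 17

Mode = 17


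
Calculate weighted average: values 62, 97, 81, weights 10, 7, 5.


Numerator = 62*10 + 97*7 + 81*5 = 1704
Denominator = 10 + 7 + 5 = 22
WM = 1704/22 = 77.4545

WM = 77.4545


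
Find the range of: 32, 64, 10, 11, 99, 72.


Max = 99, Min = 10
Range = 99 - 10 = 89

Range = 89


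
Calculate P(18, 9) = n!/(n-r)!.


P(18,9) = 18!/9!
= 6402373705728000/362880
= 17643225600

P(18,9) = 17643225600


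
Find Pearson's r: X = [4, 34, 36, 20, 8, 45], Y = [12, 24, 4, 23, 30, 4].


Mean X = 24.5000, Mean Y = 16.1667
SD X = 15.030524, SD Y = 10.106379
Cov = -81.416667
r = -81.416667/(15.030524*10.106379) = -0.5360

r = -0.5360


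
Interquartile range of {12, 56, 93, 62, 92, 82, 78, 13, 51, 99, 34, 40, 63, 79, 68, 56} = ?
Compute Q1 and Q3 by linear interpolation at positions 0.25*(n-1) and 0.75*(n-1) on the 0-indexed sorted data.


Sorted: 12, 13, 34, 40, 51, 56, 56, 62, 63, 68, 78, 79, 82, 92, 93, 99
Q1 (25th %ile) = 48.2500
Q3 (75th %ile) = 79.7500
IQR = 79.7500 - 48.2500 = 31.5000

IQR = 31.5000


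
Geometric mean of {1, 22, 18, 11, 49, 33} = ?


Product = 1 × 22 × 18 × 11 × 49 × 33 = 7043652
GM = 7043652^(1/6) = 13.8452

GM = 13.8452


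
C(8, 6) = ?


C(8,6) = 8!/(6! × 2!)
= 40320/(720 × 2)
= 28

C(8,6) = 28


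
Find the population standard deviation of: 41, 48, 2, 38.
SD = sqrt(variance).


Mean = 32.2500
Variance = 318.1875
SD = sqrt(318.1875) = 17.8378

SD = 17.8378


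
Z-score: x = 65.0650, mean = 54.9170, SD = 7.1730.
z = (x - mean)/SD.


z = (65.0650 - 54.9170)/7.1730
= 10.1480/7.1730
= 1.4147

z = 1.4147


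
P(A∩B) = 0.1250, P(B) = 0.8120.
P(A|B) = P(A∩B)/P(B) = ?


P(A|B) = 0.1250/0.8120 = 0.1539

P(A|B) = 0.1539


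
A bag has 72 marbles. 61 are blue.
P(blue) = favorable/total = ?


P = 61/72 = 0.8472

P = 0.8472


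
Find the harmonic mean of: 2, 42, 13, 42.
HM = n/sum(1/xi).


Sum of reciprocals = 1/2 + 1/42 + 1/13 + 1/42 = 0.624542
HM = 4/0.624542 = 6.4047

HM = 6.4047


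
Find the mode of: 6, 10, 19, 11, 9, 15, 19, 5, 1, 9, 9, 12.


Frequencies: 1:1, 5:1, 6:1, 9:3, 10:1, 11:1, 12:1, 15:1, 19:2
Max frequency = 3
Mode = 9

Mode = 9


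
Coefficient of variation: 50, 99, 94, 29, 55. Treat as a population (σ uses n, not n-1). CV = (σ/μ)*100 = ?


Mean = 65.4000
SD = 26.8968
CV = (26.8968/65.4000)*100 = 41.1267%

CV = 41.1267%


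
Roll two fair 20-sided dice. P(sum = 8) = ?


Total outcomes = 20×20 = 400
Favorable (sum = 8): 7
P = 7/400 = 0.0175

P = 0.0175


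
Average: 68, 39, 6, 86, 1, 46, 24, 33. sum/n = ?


Sum = 68 + 39 + 6 + 86 + 1 + 46 + 24 + 33 = 303
n = 8
Mean = 303/8 = 37.8750

Mean = 37.8750


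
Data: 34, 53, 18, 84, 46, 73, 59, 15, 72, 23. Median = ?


Sorted: 15, 18, 23, 34, 46, 53, 59, 72, 73, 84
n = 10 (even)
Middle values: 46 and 53
Median = (46+53)/2 = 49.5000

Median = 49.5000


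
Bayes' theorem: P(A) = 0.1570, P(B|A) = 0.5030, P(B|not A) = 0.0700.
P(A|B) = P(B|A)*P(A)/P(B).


P(B) = P(B|A)*P(A) + P(B|A')*P(A')
= 0.5030*0.1570 + 0.0700*0.8430
= 0.078971 + 0.059010 = 0.137981
P(A|B) = 0.078971/0.137981 = 0.5723

P(A|B) = 0.5723


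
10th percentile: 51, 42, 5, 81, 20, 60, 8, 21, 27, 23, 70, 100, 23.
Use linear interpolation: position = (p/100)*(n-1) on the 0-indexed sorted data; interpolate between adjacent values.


Sorted: 5, 8, 20, 21, 23, 23, 27, 42, 51, 60, 70, 81, 100
n = 13
Index = 10/100 * 12 = 1.2000
Lower = data[1] = 8, Upper = data[2] = 20
P10 = 8 + 0.2000*(12) = 10.4000

P10 = 10.4000


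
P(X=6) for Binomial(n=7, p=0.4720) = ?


C(7,6) = 7
p^6 = 0.011057
(1-p)^1 = 0.528000
P = 7 * 0.011057 * 0.528000 = 0.0409

P(X=6) = 0.0409


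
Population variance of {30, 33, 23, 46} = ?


Mean = 33.0000
Squared deviations: 9.0000, 0, 100.0000, 169.0000
Sum = 278.0000
Variance = 278.0000/4 = 69.5000

Variance = 69.5000


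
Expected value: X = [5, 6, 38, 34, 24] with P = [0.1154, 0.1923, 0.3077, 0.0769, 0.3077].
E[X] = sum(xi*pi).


E[X] = 5*0.1154 + 6*0.1923 + 38*0.3077 + 34*0.0769 + 24*0.3077
= 0.5770 + 1.1538 + 11.6926 + 2.6146 + 7.3848
= 23.4228

E[X] = 23.4228


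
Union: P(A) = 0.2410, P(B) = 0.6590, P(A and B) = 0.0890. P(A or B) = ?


P(A∪B) = 0.2410 + 0.6590 - 0.0890
= 0.9000 - 0.0890
= 0.8110

P(A∪B) = 0.8110


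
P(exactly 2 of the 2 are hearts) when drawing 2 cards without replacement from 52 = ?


Hypergeometric: P(X=2) = C(13,2)·C(39,0) / C(52,2)
= 78 × 1 / 1326
= 78/1326 = 0.0588

P = 0.0588


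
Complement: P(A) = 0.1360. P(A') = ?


P(not A) = 1 - 0.1360 = 0.8640

P(not A) = 0.8640


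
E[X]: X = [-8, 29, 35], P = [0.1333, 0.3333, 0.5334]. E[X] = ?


E[X] = -8*0.1333 + 29*0.3333 + 35*0.5334
= -1.0664 + 9.6657 + 18.6690
= 27.2683

E[X] = 27.2683


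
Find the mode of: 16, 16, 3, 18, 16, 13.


Frequencies: 3:1, 13:1, 16:3, 18:1
Max frequency = 3
Mode = 16

Mode = 16


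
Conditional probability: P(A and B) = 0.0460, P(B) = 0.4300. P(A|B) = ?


P(A|B) = 0.0460/0.4300 = 0.1070

P(A|B) = 0.1070


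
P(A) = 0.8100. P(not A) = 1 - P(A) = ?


P(not A) = 1 - 0.8100 = 0.1900

P(not A) = 0.1900


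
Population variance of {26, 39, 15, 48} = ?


Mean = 32.0000
Squared deviations: 36.0000, 49.0000, 289.0000, 256.0000
Sum = 630.0000
Variance = 630.0000/4 = 157.5000

Variance = 157.5000


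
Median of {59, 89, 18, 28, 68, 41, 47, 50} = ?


Sorted: 18, 28, 41, 47, 50, 59, 68, 89
n = 8 (even)
Middle values: 47 and 50
Median = (47+50)/2 = 48.5000

Median = 48.5000


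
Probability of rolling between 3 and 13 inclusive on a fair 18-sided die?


Favorable outcomes (3 ≤ roll ≤ 13): 11
Total outcomes = 18
P = 11/18 = 0.6111

P = 0.6111


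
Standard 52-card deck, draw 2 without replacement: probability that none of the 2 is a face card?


P(no face cards) = (40/52) × (39/51)
= 0.5882

P = 0.5882


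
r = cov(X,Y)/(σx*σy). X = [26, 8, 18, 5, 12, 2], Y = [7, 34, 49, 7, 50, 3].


Mean X = 11.8333, Mean Y = 25.0000
SD X = 8.132582, SD Y = 20.058249
Cov = 33.666667
r = 33.666667/(8.132582*20.058249) = 0.2064

r = 0.2064


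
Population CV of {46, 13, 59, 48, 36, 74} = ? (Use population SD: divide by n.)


Mean = 46.0000
SD = 18.9121
CV = (18.9121/46.0000)*100 = 41.1132%

CV = 41.1132%


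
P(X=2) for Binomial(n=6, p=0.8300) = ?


C(6,2) = 15
p^2 = 0.688900
(1-p)^4 = 0.000835
P = 15 * 0.688900 * 0.000835 = 0.0086

P(X=2) = 0.0086


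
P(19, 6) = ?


P(19,6) = 19!/13!
= 121645100408832000/6227020800
= 19535040

P(19,6) = 19535040


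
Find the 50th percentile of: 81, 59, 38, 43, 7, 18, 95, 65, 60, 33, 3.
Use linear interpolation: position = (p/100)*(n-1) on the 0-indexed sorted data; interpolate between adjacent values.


Sorted: 3, 7, 18, 33, 38, 43, 59, 60, 65, 81, 95
n = 11
Index = 50/100 * 10 = 5.0000
Lower = data[5] = 43, Upper = data[6] = 59
P50 = 43 + 0*(16) = 43.0000

P50 = 43.0000


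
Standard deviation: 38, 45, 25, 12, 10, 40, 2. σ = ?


Mean = 24.5714
Variance = 245.1020
SD = sqrt(245.1020) = 15.6557

SD = 15.6557


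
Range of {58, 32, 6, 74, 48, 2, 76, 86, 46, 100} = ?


Max = 100, Min = 2
Range = 100 - 2 = 98

Range = 98


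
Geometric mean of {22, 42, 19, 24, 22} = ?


Product = 22 × 42 × 19 × 24 × 22 = 9269568
GM = 9269568^(1/5) = 24.7407

GM = 24.7407


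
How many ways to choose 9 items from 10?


C(10,9) = 10!/(9! × 1!)
= 3628800/(362880 × 1)
= 10

C(10,9) = 10


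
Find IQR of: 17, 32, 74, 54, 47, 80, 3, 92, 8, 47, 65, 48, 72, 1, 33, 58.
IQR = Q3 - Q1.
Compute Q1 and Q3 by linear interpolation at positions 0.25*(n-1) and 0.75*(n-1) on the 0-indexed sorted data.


Sorted: 1, 3, 8, 17, 32, 33, 47, 47, 48, 54, 58, 65, 72, 74, 80, 92
Q1 (25th %ile) = 28.2500
Q3 (75th %ile) = 66.7500
IQR = 66.7500 - 28.2500 = 38.5000

IQR = 38.5000


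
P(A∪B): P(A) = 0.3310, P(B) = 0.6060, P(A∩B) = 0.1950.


P(A∪B) = 0.3310 + 0.6060 - 0.1950
= 0.9370 - 0.1950
= 0.7420

P(A∪B) = 0.7420


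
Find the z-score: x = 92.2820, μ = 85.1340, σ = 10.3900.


z = (92.2820 - 85.1340)/10.3900
= 7.1480/10.3900
= 0.6880

z = 0.6880


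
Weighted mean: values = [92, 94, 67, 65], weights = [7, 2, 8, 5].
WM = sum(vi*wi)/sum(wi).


Numerator = 92*7 + 94*2 + 67*8 + 65*5 = 1693
Denominator = 7 + 2 + 8 + 5 = 22
WM = 1693/22 = 76.9545

WM = 76.9545


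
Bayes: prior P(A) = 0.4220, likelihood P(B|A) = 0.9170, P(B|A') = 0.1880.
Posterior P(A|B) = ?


P(B) = P(B|A)*P(A) + P(B|A')*P(A')
= 0.9170*0.4220 + 0.1880*0.5780
= 0.386974 + 0.108664 = 0.495638
P(A|B) = 0.386974/0.495638 = 0.7808

P(A|B) = 0.7808


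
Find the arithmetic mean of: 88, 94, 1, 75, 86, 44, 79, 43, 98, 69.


Sum = 88 + 94 + 1 + 75 + 86 + 44 + 79 + 43 + 98 + 69 = 677
n = 10
Mean = 677/10 = 67.7000

Mean = 67.7000


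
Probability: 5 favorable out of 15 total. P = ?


P = 5/15 = 0.3333

P = 0.3333


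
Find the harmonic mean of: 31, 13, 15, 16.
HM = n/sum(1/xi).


Sum of reciprocals = 1/31 + 1/13 + 1/15 + 1/16 = 0.238348
HM = 4/0.238348 = 16.7822

HM = 16.7822


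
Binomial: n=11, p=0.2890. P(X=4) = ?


C(11,4) = 330
p^4 = 0.006976
(1-p)^7 = 0.091852
P = 330 * 0.006976 * 0.091852 = 0.2114

P(X=4) = 0.2114


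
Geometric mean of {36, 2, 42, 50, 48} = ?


Product = 36 × 2 × 42 × 50 × 48 = 7257600
GM = 7257600^(1/5) = 23.5591

GM = 23.5591


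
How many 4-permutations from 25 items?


P(25,4) = 25!/21!
= 15511210043330985984000000/51090942171709440000
= 303600

P(25,4) = 303600


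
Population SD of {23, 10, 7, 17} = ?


Mean = 14.2500
Variance = 38.6875
SD = sqrt(38.6875) = 6.2199

SD = 6.2199


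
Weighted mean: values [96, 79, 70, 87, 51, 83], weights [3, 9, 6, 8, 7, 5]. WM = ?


Numerator = 96*3 + 79*9 + 70*6 + 87*8 + 51*7 + 83*5 = 2887
Denominator = 3 + 9 + 6 + 8 + 7 + 5 = 38
WM = 2887/38 = 75.9737

WM = 75.9737


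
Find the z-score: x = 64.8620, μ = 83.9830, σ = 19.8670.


z = (64.8620 - 83.9830)/19.8670
= -19.1210/19.8670
= -0.9625

z = -0.9625


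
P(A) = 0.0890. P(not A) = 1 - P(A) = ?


P(not A) = 1 - 0.0890 = 0.9110

P(not A) = 0.9110


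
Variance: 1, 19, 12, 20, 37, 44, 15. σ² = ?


Mean = 21.1429
Squared deviations: 405.7347, 4.5918, 83.5918, 1.3061, 251.4490, 522.4490, 37.7347
Sum = 1306.8571
Variance = 1306.8571/7 = 186.6939

Variance = 186.6939


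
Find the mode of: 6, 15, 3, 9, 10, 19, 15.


Frequencies: 3:1, 6:1, 9:1, 10:1, 15:2, 19:1
Max frequency = 2
Mode = 15

Mode = 15


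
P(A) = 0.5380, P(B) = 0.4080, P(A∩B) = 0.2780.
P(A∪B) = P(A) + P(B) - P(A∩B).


P(A∪B) = 0.5380 + 0.4080 - 0.2780
= 0.9460 - 0.2780
= 0.6680

P(A∪B) = 0.6680


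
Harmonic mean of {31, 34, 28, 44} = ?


Sum of reciprocals = 1/31 + 1/34 + 1/28 + 1/44 = 0.120111
HM = 4/0.120111 = 33.3024

HM = 33.3024


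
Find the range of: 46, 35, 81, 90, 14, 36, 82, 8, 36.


Max = 90, Min = 8
Range = 90 - 8 = 82

Range = 82


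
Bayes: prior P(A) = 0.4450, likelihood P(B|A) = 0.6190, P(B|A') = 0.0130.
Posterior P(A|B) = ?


P(B) = P(B|A)*P(A) + P(B|A')*P(A')
= 0.6190*0.4450 + 0.0130*0.5550
= 0.275455 + 0.007215 = 0.282670
P(A|B) = 0.275455/0.282670 = 0.9745

P(A|B) = 0.9745


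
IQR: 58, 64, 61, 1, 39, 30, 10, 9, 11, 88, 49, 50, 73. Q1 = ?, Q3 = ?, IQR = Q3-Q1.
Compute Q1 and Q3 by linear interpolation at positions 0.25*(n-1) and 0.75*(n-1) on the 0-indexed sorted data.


Sorted: 1, 9, 10, 11, 30, 39, 49, 50, 58, 61, 64, 73, 88
Q1 (25th %ile) = 11.0000
Q3 (75th %ile) = 61.0000
IQR = 61.0000 - 11.0000 = 50.0000

IQR = 50.0000


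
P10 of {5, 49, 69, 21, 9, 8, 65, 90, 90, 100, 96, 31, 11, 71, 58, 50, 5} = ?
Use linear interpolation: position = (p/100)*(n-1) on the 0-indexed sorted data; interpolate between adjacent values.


Sorted: 5, 5, 8, 9, 11, 21, 31, 49, 50, 58, 65, 69, 71, 90, 90, 96, 100
n = 17
Index = 10/100 * 16 = 1.6000
Lower = data[1] = 5, Upper = data[2] = 8
P10 = 5 + 0.6000*(3) = 6.8000

P10 = 6.8000


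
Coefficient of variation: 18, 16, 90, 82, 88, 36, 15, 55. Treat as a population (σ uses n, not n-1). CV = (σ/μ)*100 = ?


Mean = 50.0000
SD = 31.0121
CV = (31.0121/50.0000)*100 = 62.0242%

CV = 62.0242%


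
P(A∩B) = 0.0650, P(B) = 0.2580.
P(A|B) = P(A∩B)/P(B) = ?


P(A|B) = 0.0650/0.2580 = 0.2519

P(A|B) = 0.2519


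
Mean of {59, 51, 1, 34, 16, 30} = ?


Sum = 59 + 51 + 1 + 34 + 16 + 30 = 191
n = 6
Mean = 191/6 = 31.8333

Mean = 31.8333


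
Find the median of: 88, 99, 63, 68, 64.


Sorted: 63, 64, 68, 88, 99
n = 5 (odd)
Middle value = 68

Median = 68


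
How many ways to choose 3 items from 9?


C(9,3) = 9!/(3! × 6!)
= 362880/(6 × 720)
= 84

C(9,3) = 84


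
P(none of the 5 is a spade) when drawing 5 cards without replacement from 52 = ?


P(no spades) = (39/52) × (38/51) × (37/50) × (36/49) × (35/48)
= 0.2215

P = 0.2215


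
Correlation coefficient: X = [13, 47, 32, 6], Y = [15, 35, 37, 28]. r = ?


Mean X = 24.5000, Mean Y = 28.7500
SD X = 16.101242, SD Y = 8.613217
Cov = 93.625000
r = 93.625000/(16.101242*8.613217) = 0.6751

r = 0.6751


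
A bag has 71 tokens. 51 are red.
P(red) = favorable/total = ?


P = 51/71 = 0.7183

P = 0.7183


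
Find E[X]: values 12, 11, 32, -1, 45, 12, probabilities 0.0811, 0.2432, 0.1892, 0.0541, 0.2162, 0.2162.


E[X] = 12*0.0811 + 11*0.2432 + 32*0.1892 - 1*0.0541 + 45*0.2162 + 12*0.2162
= 0.9732 + 2.6752 + 6.0544 - 0.0541 + 9.7290 + 2.5944
= 21.9721

E[X] = 21.9721


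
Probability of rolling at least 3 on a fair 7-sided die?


Favorable outcomes (roll ≥ 3): 5
Total outcomes = 7
P = 5/7 = 0.7143

P = 0.7143


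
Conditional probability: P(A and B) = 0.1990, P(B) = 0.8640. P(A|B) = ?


P(A|B) = 0.1990/0.8640 = 0.2303

P(A|B) = 0.2303


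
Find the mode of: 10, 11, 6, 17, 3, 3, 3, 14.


Frequencies: 3:3, 6:1, 10:1, 11:1, 14:1, 17:1
Max frequency = 3
Mode = 3

Mode = 3


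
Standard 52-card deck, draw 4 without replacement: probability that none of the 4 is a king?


P(no kings) = (48/52) × (47/51) × (46/50) × (45/49)
= 0.7187

P = 0.7187


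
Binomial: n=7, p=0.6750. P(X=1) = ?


C(7,1) = 7
p^1 = 0.675000
(1-p)^6 = 0.001178
P = 7 * 0.675000 * 0.001178 = 0.0056

P(X=1) = 0.0056


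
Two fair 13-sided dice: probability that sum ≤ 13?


Total outcomes = 13×13 = 169
Favorable (sum ≤ 13): 78
P = 78/169 = 0.4615

P = 0.4615


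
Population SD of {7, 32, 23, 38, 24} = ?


Mean = 24.8000
Variance = 109.3600
SD = sqrt(109.3600) = 10.4575

SD = 10.4575


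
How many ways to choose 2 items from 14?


C(14,2) = 14!/(2! × 12!)
= 87178291200/(2 × 479001600)
= 91

C(14,2) = 91


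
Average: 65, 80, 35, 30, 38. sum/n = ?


Sum = 65 + 80 + 35 + 30 + 38 = 248
n = 5
Mean = 248/5 = 49.6000

Mean = 49.6000


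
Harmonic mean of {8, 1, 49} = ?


Sum of reciprocals = 1/8 + 1/1 + 1/49 = 1.145408
HM = 3/1.145408 = 2.6192

HM = 2.6192


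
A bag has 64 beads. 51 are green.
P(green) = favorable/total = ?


P = 51/64 = 0.7969

P = 0.7969
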